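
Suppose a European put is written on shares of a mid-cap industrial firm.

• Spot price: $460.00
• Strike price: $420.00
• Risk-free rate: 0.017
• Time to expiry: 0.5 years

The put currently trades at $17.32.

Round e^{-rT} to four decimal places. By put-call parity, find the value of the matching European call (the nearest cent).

exp(−rT) = exp(−0.017·0.5) = 0.9915
Put-call parity: C − P = S − K·e^(−rT) = 460 − 420·0.9915 = 460 − 416.4300 = 43.5700
C = P + (C − P) = 17.32 + (43.5700) = 60.8900

$60.89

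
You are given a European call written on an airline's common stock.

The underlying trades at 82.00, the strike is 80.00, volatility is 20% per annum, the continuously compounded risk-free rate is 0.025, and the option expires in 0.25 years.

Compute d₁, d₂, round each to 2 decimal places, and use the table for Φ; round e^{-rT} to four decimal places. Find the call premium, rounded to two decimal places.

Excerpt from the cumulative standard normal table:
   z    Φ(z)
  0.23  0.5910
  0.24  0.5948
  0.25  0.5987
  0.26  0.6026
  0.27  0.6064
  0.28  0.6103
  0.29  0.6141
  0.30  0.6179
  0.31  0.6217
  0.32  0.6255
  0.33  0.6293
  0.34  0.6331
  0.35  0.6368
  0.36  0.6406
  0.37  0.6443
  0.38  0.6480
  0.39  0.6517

4.62

σ√T = 0.2 × 0.5000 = 0.1000
d₁ = [ln(82/80) + (0.025 + 0.2²/2)·0.25] / 0.1000 = [0.0247 + 0.0113] / 0.1000 = 0.3594 ≈ 0.36
d₂ = d₁ − σ√T = 0.3594 − 0.1000 = 0.2594 ≈ 0.26
e^(−rT) = e^(−0.025·0.25) = 0.9938
N(d₁) = N(0.36) = 0.6406;  N(d₂) = N(0.26) = 0.6026
C = 82·0.6406 − 80·0.9938·0.6026 = 52.5292 − 47.9091 = 4.6201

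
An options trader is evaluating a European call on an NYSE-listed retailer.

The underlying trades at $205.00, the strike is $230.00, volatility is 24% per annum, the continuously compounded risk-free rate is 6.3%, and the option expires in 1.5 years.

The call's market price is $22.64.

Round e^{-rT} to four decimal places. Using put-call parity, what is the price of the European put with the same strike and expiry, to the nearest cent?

e^(−rT) = e^(−0.063·1.5) = 0.9098
Put-call parity: C − P = S − K·e^(−rT) = 205 − 230·0.9098 = 205 − 209.2540 = -4.2540
P = C − (C − P) = 22.64 − (-4.2540) = 26.8940

$26.89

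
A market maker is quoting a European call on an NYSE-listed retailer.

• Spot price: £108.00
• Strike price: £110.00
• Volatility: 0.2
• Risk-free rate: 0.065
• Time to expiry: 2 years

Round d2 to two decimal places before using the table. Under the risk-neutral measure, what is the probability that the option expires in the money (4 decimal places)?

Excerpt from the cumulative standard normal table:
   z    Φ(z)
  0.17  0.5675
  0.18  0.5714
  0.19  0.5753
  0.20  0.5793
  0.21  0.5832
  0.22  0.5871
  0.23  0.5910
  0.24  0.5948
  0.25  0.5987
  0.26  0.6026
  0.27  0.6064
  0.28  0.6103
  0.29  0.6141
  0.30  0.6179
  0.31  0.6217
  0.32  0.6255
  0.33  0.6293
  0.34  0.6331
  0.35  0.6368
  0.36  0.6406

T = 2;  σ√T = 0.2828
d₁ = [ln(108/110) + (0.065 + ½·0.2²)·2] / (σ√T) = (-0.0183 + 0.1700) / 0.2828 = 0.5362 ⇒ 0.54
d₂ = 0.5362 − 0.2828 = 0.2533 ⇒ 0.25
Pr(exercise) under Q = N(d₂) = 0.5987

0.5987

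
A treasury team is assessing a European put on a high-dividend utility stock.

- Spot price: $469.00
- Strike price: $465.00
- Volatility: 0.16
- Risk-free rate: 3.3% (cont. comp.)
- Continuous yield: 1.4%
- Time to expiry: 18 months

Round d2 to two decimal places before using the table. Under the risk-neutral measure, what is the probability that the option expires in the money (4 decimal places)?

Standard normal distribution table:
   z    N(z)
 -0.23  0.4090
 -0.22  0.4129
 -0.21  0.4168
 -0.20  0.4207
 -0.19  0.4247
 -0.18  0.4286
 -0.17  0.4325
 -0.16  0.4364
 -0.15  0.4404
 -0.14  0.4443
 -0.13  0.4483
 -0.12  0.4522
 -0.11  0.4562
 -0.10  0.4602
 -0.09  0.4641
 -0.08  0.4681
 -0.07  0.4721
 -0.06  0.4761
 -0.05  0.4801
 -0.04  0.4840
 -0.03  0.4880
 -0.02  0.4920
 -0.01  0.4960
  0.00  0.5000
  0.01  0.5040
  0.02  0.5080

0.4641

σ√T = 0.16 × 1.2247 = 0.1960
d₁ = [ln(469/465) + (0.033 − 0.014 + 0.16²/2)·1.5] / 0.1960 = [0.0086 + 0.0477] / 0.1960 = 0.2871 which rounds to 0.29
d₂ = d₁ − σ√T = 0.2871 − 0.1960 = 0.0912 which rounds to 0.09
Pr(exercise) under Q = N(−d₂) = N(-0.09) = 0.4641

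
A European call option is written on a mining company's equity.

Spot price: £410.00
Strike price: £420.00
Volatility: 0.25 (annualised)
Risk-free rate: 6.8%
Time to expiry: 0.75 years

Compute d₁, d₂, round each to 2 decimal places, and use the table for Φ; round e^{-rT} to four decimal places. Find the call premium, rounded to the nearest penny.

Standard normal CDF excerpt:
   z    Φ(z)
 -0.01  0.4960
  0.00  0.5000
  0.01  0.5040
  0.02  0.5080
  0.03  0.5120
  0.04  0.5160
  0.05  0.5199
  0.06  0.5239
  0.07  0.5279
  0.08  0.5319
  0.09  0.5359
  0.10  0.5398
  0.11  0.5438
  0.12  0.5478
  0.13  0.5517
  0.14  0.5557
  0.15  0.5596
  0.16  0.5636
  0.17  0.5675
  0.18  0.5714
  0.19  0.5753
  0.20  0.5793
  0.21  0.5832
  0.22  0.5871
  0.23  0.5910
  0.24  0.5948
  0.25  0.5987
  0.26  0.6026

£39.55

T = 0.75;  σ√T = 0.2165
ln(S/K) + (r + σ²/2)T = ln(410/420) + (0.068 + 0.25²/2)·0.75 = -0.0241 + 0.0744 = 0.0503
d₁ = 0.0503 / 0.2165 = 0.2325 which rounds to 0.23
d₂ = d₁ − σ√T = 0.2325 − 0.2165 = 0.0160 which rounds to 0.02
exp(−rT) = exp(−0.068·0.75) = 0.9503
C = 410·N(0.23) − 420·0.9503·N(0.02) = 410·0.5910 − 420·0.9503·0.5080 = 242.3100 − 202.7560 = 39.5540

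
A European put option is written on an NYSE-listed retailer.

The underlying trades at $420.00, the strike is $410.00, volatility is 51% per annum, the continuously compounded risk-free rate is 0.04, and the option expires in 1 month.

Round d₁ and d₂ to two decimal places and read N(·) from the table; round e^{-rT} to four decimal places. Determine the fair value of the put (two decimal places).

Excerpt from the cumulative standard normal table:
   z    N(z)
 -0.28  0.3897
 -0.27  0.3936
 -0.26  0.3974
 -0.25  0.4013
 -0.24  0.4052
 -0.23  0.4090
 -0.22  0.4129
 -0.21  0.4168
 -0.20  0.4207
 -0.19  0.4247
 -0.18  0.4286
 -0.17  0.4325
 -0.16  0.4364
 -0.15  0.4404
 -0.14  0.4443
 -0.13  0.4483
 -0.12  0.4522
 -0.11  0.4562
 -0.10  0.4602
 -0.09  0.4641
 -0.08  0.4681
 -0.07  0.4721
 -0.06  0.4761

σ√T = 0.51·√0.08333 = 0.1472
d₁ = [ln(420/410) + (0.04 + 0.51²/2)·0.08333] / 0.1472 = [0.0241 + 0.0142] / 0.1472 = 0.2599 ⇒ 0.26
d₂ = d₁ − σ√T = 0.2599 − 0.1472 = 0.1127 ⇒ 0.11
exp(−rT) = exp(−0.04·0.08333) = 0.9967
N(−d₂) = N(-0.11) = 0.4562;  N(−d₁) = N(-0.26) = 0.3974
P = 410·0.9967·0.4562 − 420·0.3974 = 186.4248 − 166.9080 = 19.5168

$19.52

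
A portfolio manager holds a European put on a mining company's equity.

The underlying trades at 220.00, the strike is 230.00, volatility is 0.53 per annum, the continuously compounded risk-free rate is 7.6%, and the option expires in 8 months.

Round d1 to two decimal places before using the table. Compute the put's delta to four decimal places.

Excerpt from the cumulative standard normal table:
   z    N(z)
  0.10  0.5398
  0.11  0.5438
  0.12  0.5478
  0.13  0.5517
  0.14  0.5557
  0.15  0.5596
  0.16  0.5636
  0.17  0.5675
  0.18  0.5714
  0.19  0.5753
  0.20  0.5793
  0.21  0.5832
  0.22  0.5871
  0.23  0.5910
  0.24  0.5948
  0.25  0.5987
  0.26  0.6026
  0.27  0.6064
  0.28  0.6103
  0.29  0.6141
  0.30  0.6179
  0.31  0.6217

-0.4090

σ√T = 0.53 × 0.8165 = 0.4327
d₁ = [ln(220/230) + (0.076 + 0.53²/2)·0.6667] / 0.4327 = [-0.0445 + 0.1443] / 0.4327 = 0.2307 ⇒ 0.23
N(d₁) = N(0.23) = 0.5910
Δ_put = N(d₁) − 1 = 0.5910 − 1 = -0.4090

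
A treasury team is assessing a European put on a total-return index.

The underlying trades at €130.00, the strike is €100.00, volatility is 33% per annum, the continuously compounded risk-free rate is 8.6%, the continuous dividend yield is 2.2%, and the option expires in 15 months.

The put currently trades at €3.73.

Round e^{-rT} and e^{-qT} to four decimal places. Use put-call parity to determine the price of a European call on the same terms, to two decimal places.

e^(−qT) = e^(−0.022·1.25) = 0.9729;  e^(−rT) = e^(−0.086·1.25) = 0.8981
Put-call parity: C − P = S·e^(−qT) − K·e^(−rT) = 130·0.9729 − 100·0.8981 = 126.4770 − 89.8100 = 36.6670
C = P + (C − P) = 3.73 + (36.6670) = 40.3970

€40.40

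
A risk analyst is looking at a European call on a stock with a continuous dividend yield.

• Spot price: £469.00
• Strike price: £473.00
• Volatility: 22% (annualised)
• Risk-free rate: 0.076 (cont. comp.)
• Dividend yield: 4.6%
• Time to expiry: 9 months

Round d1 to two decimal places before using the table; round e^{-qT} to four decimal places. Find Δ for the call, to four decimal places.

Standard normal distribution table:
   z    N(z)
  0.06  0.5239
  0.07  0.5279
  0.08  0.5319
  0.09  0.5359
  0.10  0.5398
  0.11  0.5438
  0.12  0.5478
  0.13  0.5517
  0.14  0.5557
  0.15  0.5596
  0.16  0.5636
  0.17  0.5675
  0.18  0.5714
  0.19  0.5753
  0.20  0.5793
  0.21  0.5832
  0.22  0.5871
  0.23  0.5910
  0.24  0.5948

0.5483

T = 0.75;  σ√T = 0.1905
ln(S/K) + (r − q + σ²/2)T = ln(469/473) + (0.076 − 0.046 + 0.22²/2)·0.75 = -0.0085 + 0.0406 = 0.0322
d₁ = 0.0322 / 0.1905 = 0.1688 which rounds to 0.17
N(d₁) = N(0.17) = 0.5675
Δ_call = exp(−qT)·N(d₁) = 0.9661·0.5675 = 0.5483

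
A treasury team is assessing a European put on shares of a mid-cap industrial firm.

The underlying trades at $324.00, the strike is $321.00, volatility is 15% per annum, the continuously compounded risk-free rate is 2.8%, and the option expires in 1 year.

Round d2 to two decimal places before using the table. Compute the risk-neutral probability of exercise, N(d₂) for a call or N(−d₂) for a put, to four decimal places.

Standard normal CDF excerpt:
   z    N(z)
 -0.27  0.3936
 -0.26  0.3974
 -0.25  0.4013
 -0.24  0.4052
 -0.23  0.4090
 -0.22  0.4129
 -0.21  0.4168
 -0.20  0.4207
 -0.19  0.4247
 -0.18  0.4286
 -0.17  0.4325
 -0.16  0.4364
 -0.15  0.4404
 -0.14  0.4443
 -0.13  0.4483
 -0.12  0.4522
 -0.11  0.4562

0.4325

T = 1;  σ√T = 0.1500
d₁ = [ln(324/321) + (0.028 + 0.15²/2)·1] / 0.1500 = [0.0093 + 0.0393] / 0.1500 = 0.3237 → 0.32
d₂ = d₁ − σ√T = 0.3237 − 0.1500 = 0.1737 → 0.17
Risk-neutral Pr[S_T < K] = N(−d₂) = N(-0.17) = 0.4325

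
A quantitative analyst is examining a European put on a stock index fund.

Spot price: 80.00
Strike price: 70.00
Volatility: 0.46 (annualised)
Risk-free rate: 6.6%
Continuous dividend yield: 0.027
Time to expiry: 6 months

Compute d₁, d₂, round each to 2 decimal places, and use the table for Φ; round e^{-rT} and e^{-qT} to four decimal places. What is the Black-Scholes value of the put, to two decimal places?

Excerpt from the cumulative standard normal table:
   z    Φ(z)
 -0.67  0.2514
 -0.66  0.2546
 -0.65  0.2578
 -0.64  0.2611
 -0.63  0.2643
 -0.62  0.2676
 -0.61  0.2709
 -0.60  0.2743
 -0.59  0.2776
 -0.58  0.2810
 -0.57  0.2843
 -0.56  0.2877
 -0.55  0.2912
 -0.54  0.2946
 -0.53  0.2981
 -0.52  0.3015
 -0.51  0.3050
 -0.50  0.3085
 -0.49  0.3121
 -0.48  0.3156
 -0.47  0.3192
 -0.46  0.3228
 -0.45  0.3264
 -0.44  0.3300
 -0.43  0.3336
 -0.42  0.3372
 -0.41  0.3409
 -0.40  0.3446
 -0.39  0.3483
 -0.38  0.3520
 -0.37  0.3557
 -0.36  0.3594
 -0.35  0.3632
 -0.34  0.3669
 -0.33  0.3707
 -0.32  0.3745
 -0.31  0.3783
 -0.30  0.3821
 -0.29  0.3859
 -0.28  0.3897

T = 0.5;  σ√T = 0.3253
d₁ = [ln(80/70) + (0.066 − 0.027 + 0.46²/2)·0.5] / 0.3253 = [0.1335 + 0.0724] / 0.3253 = 0.6331 ≈ 0.63
d₂ = d₁ − σ√T = 0.6331 − 0.3253 = 0.3078 ≈ 0.31
exp(−qT) = exp(−0.027·0.5) = 0.9866;  exp(−rT) = exp(−0.066·0.5) = 0.9675
N(−d₂) = N(-0.31) = 0.3783;  N(−d₁) = N(-0.63) = 0.2643
P = 70·0.9675·0.3783 − 80·0.9866·0.2643 = 25.6204 − 20.8607 = 4.7597

4.76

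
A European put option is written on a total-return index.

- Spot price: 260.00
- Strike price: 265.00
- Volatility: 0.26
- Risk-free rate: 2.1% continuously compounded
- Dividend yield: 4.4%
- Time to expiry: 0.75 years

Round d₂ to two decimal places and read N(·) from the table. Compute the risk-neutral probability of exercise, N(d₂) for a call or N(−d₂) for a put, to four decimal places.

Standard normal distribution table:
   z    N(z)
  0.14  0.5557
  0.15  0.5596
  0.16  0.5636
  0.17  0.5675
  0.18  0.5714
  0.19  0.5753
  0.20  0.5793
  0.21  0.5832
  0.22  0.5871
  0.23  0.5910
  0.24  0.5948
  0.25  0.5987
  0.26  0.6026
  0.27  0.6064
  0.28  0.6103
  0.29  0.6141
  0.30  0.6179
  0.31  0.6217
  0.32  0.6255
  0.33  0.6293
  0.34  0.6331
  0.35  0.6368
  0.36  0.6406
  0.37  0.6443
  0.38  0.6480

0.6064

T = 0.75;  σ√T = 0.2252
ln(S/K) + (r − q + σ²/2)T = ln(260/265) + (0.021 − 0.044 + 0.26²/2)·0.75 = -0.0190 + 0.0081 = -0.0109
d₁ = -0.0109 / 0.2252 = -0.0486 ≈ -0.05
d₂ = d₁ − σ√T = -0.0486 − 0.2252 = -0.2738 ≈ -0.27
Pr(exercise) under Q = N(−d₂) = N(0.27) = 0.6064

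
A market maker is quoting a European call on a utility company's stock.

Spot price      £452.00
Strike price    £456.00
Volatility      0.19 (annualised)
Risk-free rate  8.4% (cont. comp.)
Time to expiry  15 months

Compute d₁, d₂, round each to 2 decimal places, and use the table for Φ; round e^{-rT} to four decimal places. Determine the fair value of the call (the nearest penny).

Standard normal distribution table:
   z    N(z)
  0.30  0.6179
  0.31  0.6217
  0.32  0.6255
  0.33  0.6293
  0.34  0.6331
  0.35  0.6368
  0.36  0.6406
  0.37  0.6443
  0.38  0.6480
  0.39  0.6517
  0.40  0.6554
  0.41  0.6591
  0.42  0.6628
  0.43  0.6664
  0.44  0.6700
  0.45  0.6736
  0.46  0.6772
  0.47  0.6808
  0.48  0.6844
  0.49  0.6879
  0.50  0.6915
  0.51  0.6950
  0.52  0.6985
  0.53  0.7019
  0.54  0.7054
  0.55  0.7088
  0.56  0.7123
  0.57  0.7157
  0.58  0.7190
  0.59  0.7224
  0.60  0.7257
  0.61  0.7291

£60.53

σ√T = 0.19·√1.25 = 0.2124
d₁ = [ln(452/456) + (0.084 + 0.19²/2)·1.25] / 0.2124 = [-0.0088 + 0.1276] / 0.2124 = 0.5590 → 0.56
d₂ = d₁ − σ√T = 0.5590 − 0.2124 = 0.3466 → 0.35
exp(−rT) = exp(−0.084·1.25) = 0.9003
C = 452·N(0.56) − 456·0.9003·N(0.35) = 452·0.7123 − 456·0.9003·0.6368 = 321.9596 − 261.4298 = 60.5298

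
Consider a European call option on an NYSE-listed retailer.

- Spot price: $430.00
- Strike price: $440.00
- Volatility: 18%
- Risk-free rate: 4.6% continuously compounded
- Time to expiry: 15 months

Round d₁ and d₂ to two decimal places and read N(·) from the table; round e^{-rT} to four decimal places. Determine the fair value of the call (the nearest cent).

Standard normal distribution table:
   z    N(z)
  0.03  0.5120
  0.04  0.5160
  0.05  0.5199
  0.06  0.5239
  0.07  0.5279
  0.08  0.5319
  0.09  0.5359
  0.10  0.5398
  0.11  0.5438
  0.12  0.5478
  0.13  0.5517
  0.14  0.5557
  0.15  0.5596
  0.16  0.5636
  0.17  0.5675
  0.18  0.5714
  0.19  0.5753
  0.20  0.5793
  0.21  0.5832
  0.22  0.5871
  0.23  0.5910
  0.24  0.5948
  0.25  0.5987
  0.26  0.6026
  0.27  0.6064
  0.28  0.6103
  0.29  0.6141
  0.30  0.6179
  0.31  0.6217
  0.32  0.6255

$41.46

σ√T = 0.18·√1.25 = 0.2012
d₁ = [ln(430/440) + (0.046 + 0.18²/2)·1.25] / 0.2012 = [-0.0230 + 0.0777] / 0.2012 = 0.2721 → 0.27
d₂ = d₁ − σ√T = 0.2721 − 0.2012 = 0.0709 → 0.07
e^(−rT) = e^(−0.046·1.25) = 0.9441
C = 430·N(0.27) − 440·0.9441·N(0.07) = 430·0.6064 − 440·0.9441·0.5279 = 260.7520 − 219.2918 = 41.4602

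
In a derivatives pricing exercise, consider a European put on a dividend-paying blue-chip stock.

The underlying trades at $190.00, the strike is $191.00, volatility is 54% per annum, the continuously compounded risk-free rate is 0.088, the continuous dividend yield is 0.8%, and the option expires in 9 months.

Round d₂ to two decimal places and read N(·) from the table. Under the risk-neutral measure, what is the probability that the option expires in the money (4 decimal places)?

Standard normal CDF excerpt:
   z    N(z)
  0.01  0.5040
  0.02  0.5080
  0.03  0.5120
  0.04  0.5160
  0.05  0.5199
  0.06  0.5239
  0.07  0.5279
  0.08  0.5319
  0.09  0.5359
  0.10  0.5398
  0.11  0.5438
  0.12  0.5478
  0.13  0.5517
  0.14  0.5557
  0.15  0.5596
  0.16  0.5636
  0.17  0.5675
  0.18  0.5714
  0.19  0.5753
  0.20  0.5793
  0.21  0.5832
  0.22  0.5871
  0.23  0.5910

σ√T = 0.54·√0.75 = 0.4677
d₁ = [ln(190/191) + (0.088 − 0.008 + ½·0.54²)·0.75] / (σ√T) = (-0.0052 + 0.1694) / 0.4677 = 0.3509 ≈ 0.35
d₂ = 0.3509 − 0.4677 = -0.1168 ≈ -0.12
Risk-neutral Pr[S_T < K] = N(−d₂) = N(0.12) = 0.5478

0.5478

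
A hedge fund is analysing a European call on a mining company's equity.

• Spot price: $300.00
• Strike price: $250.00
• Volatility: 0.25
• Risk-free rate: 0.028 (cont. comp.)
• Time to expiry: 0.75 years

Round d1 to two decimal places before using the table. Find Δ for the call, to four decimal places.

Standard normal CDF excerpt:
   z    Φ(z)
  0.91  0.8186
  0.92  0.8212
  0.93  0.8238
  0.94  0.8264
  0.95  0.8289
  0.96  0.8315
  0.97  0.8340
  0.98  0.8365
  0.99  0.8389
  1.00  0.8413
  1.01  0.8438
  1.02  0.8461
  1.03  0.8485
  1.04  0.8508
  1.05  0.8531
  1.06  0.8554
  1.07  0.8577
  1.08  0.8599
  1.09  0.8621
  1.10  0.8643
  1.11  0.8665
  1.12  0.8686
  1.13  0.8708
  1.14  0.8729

0.8531

T = 0.75;  σ√T = 0.2165
d₁ = [ln(300/250) + (0.028 + ½·0.25²)·0.75] / (σ√T) = (0.1823 + 0.0444) / 0.2165 = 1.0474 ≈ 1.05
N(d₁) = N(1.05) = 0.8531
Δ_call = N(d₁) = 0.8531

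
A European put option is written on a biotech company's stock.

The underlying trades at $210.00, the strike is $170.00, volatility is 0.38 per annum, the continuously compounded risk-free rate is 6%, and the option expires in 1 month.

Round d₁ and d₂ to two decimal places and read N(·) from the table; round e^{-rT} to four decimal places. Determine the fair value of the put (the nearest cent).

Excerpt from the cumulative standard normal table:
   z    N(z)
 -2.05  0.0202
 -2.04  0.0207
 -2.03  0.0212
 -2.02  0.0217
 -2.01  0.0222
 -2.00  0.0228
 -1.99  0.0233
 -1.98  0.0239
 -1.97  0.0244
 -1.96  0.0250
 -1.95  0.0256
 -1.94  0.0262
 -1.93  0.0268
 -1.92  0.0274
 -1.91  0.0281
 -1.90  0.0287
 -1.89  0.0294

$0.18

σ√T = 0.38·√0.08333 = 0.1097
d₁ = [ln(210/170) + (0.06 + ½·0.38²)·0.08333] / (σ√T) = (0.2113 + 0.0110) / 0.1097 = 2.0267 ≈ 2.03
d₂ = 2.0267 − 0.1097 = 1.9170 ≈ 1.92
e^(−rT) = e^(−0.06·0.08333) = 0.9950
P = 170·0.9950·N(-1.92) − 210·N(-2.03) = 170·0.9950·0.0274 − 210·0.0212 = 4.6347 − 4.4520 = 0.1827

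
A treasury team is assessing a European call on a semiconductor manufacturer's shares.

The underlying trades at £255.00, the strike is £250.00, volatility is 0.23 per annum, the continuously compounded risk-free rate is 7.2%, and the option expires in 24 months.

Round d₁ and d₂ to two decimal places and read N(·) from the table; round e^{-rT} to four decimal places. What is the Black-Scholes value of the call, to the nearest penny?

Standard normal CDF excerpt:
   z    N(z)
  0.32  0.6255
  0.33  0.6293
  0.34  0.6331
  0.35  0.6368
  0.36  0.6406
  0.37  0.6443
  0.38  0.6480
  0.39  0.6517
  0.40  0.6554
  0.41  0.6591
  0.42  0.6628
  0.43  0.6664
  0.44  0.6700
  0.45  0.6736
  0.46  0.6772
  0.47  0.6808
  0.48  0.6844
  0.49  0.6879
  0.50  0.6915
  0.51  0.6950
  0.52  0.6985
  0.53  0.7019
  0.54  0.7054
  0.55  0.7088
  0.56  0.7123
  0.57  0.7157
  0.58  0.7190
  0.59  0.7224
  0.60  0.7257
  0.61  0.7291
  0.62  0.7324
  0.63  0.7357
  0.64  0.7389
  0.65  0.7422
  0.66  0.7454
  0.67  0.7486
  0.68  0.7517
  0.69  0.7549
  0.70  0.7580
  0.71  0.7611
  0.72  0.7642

σ√T = 0.23 × 1.4142 = 0.3253
ln(S/K) + (r + σ²/2)T = ln(255/250) + (0.072 + 0.23²/2)·2 = 0.0198 + 0.1969 = 0.2167
d₁ = 0.2167 / 0.3253 = 0.6662 ⇒ 0.67
d₂ = d₁ − σ√T = 0.6662 − 0.3253 = 0.3410 ⇒ 0.34
exp(−rT) = exp(−0.072·2) = 0.8659
N(d₁) = N(0.67) = 0.7486;  N(d₂) = N(0.34) = 0.6331
C = 255·0.7486 − 250·0.8659·0.6331 = 190.8930 − 137.0503 = 53.8427

£53.84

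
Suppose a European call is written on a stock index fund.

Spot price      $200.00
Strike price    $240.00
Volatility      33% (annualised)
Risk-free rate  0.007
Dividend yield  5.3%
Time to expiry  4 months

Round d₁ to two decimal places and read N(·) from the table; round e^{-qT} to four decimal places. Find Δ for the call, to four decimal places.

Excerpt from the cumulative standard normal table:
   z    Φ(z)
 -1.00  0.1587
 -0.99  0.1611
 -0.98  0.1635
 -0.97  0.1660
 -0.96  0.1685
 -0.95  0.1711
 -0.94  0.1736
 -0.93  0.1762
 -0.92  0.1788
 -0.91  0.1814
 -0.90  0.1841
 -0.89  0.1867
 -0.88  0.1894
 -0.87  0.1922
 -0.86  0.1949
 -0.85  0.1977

T = 0.3333;  σ√T = 0.1905
ln(S/K) + (r − q + σ²/2)T = ln(200/240) + (0.007 − 0.053 + 0.33²/2)·0.3333 = -0.1823 + 0.0028 = -0.1795
d₁ = -0.1795 / 0.1905 = -0.9422 ⇒ -0.94
N(d₁) = N(-0.94) = 0.1736
Δ_call = e^(−qT)·N(d₁) = 0.9825·0.1736 = 0.1706

0.1706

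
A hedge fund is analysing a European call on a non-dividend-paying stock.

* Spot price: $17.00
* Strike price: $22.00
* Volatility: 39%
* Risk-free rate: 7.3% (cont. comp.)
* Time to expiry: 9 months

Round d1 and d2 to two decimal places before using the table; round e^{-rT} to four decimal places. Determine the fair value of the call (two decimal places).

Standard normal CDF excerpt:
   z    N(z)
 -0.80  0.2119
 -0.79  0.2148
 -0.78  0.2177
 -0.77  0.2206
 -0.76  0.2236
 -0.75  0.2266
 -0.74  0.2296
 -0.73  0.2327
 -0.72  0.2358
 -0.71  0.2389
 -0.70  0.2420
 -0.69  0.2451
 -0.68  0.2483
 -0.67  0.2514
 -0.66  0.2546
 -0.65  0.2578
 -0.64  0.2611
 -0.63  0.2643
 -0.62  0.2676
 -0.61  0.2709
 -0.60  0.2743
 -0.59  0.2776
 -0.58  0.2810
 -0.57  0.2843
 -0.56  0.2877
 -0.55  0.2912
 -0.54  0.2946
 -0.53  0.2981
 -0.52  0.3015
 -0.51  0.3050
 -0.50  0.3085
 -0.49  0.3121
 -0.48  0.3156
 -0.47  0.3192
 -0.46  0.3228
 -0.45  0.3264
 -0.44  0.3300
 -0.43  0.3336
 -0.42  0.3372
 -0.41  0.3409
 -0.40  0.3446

σ√T = 0.39 × 0.8660 = 0.3377
d₁ = [ln(17/22) + (0.073 + 0.39²/2)·0.75] / 0.3377 = [-0.2578 + 0.1118] / 0.3377 = -0.4324 ≈ -0.43
d₂ = d₁ − σ√T = -0.4324 − 0.3377 = -0.7701 ≈ -0.77
e^(−rT) = e^(−0.073·0.75) = 0.9467
C = 17·N(-0.43) − 22·0.9467·N(-0.77) = 17·0.3336 − 22·0.9467·0.2206 = 5.6712 − 4.5945 = 1.0767

$1.08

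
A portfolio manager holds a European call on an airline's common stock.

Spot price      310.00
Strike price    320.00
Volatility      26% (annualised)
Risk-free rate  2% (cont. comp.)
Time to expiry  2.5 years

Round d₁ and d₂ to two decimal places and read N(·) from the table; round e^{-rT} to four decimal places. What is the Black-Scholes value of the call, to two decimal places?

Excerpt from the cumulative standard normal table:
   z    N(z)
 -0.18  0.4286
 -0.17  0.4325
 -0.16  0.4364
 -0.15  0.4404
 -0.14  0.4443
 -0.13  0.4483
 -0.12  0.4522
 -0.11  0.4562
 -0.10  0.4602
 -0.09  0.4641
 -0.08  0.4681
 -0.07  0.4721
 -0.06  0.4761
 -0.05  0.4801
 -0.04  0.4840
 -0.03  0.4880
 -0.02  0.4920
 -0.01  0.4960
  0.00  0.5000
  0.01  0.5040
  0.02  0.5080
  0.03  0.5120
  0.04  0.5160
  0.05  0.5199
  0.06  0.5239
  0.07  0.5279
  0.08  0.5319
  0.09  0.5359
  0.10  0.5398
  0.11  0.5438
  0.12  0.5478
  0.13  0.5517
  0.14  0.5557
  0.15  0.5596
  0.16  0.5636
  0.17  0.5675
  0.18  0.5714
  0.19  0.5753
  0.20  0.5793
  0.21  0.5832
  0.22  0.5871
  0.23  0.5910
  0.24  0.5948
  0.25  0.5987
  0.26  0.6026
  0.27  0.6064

52.76

σ√T = 0.26 × 1.5811 = 0.4111
d₁ = [ln(310/320) + (0.02 + 0.26²/2)·2.5] / 0.4111 = [-0.0317 + 0.1345] / 0.4111 = 0.2499 ≈ 0.25
d₂ = d₁ − σ√T = 0.2499 − 0.4111 = -0.1612 ≈ -0.16
exp(−rT) = exp(−0.02·2.5) = 0.9512
N(d₁) = N(0.25) = 0.5987;  N(d₂) = N(-0.16) = 0.4364
C = 310·0.5987 − 320·0.9512·0.4364 = 185.5970 − 132.8332 = 52.7638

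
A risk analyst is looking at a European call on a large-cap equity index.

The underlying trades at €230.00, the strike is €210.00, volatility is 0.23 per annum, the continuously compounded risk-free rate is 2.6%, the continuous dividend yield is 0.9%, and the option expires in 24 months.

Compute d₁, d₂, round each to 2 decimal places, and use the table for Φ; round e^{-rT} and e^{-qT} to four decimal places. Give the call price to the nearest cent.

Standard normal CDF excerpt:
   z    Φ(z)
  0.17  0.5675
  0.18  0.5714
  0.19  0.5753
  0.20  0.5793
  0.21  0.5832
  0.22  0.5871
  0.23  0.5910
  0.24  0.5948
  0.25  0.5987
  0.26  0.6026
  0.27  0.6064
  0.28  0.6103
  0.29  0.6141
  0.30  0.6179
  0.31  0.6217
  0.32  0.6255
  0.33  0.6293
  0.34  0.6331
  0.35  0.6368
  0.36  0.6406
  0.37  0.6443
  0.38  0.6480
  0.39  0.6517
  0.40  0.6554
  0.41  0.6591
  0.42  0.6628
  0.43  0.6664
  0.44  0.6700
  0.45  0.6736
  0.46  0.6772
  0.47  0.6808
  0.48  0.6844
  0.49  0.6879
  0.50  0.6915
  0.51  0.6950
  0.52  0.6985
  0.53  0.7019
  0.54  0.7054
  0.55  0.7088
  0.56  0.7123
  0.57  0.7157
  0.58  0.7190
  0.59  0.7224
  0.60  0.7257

€43.08

T = 2;  σ√T = 0.3253
d₁ = [ln(230/210) + (0.026 − 0.009 + ½·0.23²)·2] / (σ√T) = (0.0910 + 0.0869) / 0.3253 = 0.5468 which rounds to 0.55
d₂ = 0.5468 − 0.3253 = 0.2216 which rounds to 0.22
exp(−qT) = exp(−0.009·2) = 0.9822;  exp(−rT) = exp(−0.026·2) = 0.9493
N(d₁) = N(0.55) = 0.7088;  N(d₂) = N(0.22) = 0.5871
C = 230·0.9822·0.7088 − 210·0.9493·0.5871 = 160.1222 − 117.0401 = 43.0820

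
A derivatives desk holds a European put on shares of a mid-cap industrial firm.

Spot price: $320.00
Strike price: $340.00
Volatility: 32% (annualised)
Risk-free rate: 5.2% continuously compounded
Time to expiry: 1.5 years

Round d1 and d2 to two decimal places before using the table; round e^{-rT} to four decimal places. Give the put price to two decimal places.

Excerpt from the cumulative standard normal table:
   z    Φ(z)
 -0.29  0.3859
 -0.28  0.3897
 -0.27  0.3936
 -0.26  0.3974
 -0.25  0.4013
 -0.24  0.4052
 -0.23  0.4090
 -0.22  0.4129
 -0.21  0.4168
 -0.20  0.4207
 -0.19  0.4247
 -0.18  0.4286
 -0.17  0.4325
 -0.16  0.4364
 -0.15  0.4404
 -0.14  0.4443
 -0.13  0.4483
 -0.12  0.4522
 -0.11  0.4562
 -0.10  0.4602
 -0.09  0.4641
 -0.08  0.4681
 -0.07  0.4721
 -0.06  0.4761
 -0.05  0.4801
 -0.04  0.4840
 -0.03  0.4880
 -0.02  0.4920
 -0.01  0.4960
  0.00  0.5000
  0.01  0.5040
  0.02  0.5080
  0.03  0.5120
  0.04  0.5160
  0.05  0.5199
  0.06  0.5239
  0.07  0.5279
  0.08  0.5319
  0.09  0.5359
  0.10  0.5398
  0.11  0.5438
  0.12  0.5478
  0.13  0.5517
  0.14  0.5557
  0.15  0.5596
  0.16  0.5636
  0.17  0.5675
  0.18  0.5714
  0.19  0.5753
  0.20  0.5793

$46.33

σ√T = 0.32 × 1.2247 = 0.3919
d₁ = [ln(320/340) + (0.052 + 0.32²/2)·1.5] / 0.3919 = [-0.0606 + 0.1548] / 0.3919 = 0.2403 → 0.24
d₂ = d₁ − σ√T = 0.2403 − 0.3919 = -0.1516 → -0.15
e^(−rT) = e^(−0.052·1.5) = 0.9250
P = 340·0.9250·N(0.15) − 320·N(-0.24) = 340·0.9250·0.5596 − 320·0.4052 = 175.9942 − 129.6640 = 46.3302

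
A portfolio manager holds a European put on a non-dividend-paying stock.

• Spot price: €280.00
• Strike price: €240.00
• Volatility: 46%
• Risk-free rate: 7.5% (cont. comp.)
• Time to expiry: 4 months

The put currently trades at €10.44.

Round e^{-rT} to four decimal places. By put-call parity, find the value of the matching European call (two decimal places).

€56.37

exp(−rT) = exp(−0.075·0.3333) = 0.9753
Put-call parity: C − P = S − K·e^(−rT) = 280 − 240·0.9753 = 280 − 234.0720 = 45.9280
C = P + (C − P) = 10.44 + (45.9280) = 56.3680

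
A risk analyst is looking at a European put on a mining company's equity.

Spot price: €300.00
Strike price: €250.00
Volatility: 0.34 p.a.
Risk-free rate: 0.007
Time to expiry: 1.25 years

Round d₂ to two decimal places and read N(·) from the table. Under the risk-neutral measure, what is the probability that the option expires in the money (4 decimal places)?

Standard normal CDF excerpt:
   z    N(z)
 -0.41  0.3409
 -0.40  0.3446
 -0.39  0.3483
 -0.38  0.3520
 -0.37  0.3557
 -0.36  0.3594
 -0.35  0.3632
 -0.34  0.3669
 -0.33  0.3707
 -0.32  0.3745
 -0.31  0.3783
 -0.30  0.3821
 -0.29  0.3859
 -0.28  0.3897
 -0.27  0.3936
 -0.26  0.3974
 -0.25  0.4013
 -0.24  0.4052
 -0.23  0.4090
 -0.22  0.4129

0.3783

T = 1.25;  σ√T = 0.3801
ln(S/K) + (r + σ²/2)T = ln(300/250) + (0.007 + 0.34²/2)·1.25 = 0.1823 + 0.0810 = 0.2633
d₁ = 0.2633 / 0.3801 = 0.6927 ⇒ 0.69
d₂ = d₁ − σ√T = 0.6927 − 0.3801 = 0.3126 ⇒ 0.31
Risk-neutral Pr[S_T < K] = N(−d₂) = N(-0.31) = 0.3783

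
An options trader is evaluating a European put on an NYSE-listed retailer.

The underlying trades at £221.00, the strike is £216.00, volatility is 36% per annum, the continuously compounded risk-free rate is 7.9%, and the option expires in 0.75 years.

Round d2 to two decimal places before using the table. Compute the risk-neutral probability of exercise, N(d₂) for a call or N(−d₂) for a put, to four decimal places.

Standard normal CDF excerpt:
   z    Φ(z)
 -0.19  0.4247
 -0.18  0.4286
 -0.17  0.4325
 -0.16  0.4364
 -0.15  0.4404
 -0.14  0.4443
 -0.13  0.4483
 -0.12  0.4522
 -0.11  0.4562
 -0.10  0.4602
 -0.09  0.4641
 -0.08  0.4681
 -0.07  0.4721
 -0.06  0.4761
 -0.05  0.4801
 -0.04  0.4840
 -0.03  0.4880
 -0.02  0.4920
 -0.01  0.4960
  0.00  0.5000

σ√T = 0.36·√0.75 = 0.3118
d₁ = [ln(221/216) + (0.079 + 0.36²/2)·0.75] / 0.3118 = [0.0229 + 0.1078] / 0.3118 = 0.4193 ≈ 0.42
d₂ = d₁ − σ√T = 0.4193 − 0.3118 = 0.1076 ≈ 0.11
Pr(exercise) under Q = N(−d₂) = N(-0.11) = 0.4562

0.4562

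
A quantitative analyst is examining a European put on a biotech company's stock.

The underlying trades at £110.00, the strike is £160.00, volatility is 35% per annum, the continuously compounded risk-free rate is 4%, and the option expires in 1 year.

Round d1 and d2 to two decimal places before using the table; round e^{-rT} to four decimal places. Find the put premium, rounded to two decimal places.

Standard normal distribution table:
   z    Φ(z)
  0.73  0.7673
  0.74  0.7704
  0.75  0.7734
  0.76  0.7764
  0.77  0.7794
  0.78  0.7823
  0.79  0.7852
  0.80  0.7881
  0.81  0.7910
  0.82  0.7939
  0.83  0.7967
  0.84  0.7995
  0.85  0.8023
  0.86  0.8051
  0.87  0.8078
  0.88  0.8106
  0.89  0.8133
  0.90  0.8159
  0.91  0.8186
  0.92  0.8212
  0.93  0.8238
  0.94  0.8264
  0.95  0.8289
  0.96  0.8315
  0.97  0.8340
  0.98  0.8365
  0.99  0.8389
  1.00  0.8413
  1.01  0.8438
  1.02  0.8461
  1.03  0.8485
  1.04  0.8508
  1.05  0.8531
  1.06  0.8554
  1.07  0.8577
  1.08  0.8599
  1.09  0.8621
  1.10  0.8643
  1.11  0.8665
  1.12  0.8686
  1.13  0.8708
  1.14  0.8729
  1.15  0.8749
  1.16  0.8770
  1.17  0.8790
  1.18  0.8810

£47.81

σ√T = 0.35·√1 = 0.3500
ln(S/K) + (r + σ²/2)T = ln(110/160) + (0.04 + 0.35²/2)·1 = -0.3747 + 0.1012 = -0.2734
d₁ = -0.2734 / 0.3500 = -0.7813 ≈ -0.78
d₂ = d₁ − σ√T = -0.7813 − 0.3500 = -1.1313 ≈ -1.13
e^(−rT) = e^(−0.04·1) = 0.9608
N(−d₂) = N(1.13) = 0.8708;  N(−d₁) = N(0.78) = 0.7823
P = 160·0.9608·0.8708 − 110·0.7823 = 133.8663 − 86.0530 = 47.8133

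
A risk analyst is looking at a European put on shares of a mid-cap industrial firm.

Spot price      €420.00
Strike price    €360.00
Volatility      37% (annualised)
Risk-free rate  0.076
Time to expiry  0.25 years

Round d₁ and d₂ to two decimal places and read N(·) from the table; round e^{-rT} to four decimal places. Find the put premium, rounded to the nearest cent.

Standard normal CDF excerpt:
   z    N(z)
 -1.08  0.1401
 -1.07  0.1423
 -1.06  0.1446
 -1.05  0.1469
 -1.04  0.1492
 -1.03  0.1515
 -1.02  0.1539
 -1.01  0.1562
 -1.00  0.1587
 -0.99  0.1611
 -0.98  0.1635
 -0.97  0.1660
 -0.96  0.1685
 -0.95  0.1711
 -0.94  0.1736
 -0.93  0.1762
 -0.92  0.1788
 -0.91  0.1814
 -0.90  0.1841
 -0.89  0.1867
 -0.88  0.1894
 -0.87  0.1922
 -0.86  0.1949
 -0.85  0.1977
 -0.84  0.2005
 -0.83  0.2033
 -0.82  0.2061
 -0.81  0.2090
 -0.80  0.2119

€7.19

σ√T = 0.37·√0.25 = 0.1850
d₁ = [ln(420/360) + (0.076 + 0.37²/2)·0.25] / 0.1850 = [0.1542 + 0.0361] / 0.1850 = 1.0284 which rounds to 1.03
d₂ = d₁ − σ√T = 1.0284 − 0.1850 = 0.8434 which rounds to 0.84
e^(−rT) = e^(−0.076·0.25) = 0.9812
N(−d₂) = N(-0.84) = 0.2005;  N(−d₁) = N(-1.03) = 0.1515
P = 360·0.9812·0.2005 − 420·0.1515 = 70.8230 − 63.6300 = 7.1930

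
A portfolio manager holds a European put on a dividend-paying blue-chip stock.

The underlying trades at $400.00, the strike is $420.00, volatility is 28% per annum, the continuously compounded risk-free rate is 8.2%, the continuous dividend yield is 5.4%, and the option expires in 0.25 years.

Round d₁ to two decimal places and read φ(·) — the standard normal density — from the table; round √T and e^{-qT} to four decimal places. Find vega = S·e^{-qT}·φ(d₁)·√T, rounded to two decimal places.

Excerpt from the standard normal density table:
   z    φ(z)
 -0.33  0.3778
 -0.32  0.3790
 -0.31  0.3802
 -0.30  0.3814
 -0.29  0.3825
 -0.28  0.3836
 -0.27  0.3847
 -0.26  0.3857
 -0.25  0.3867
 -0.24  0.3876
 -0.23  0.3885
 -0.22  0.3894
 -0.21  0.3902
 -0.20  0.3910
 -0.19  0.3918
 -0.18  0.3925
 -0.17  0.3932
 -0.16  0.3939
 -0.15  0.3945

σ√T = 0.28·√0.25 = 0.1400
d₁ = [ln(400/420) + (0.082 − 0.054 + 0.28²/2)·0.25] / 0.1400 = [-0.0488 + 0.0168] / 0.1400 = -0.2285 which rounds to -0.23
√T = √0.25 = 0.5000
φ(d₁) = φ(-0.23) = 0.3885
e^(−qT) = e^(−0.054·0.25) = 0.9866
vega = S·e^(−qT)·φ(d₁)·√T = 400·0.9866·0.3885·0.5000 = 76.6588
(The call has the same vega.)

76.66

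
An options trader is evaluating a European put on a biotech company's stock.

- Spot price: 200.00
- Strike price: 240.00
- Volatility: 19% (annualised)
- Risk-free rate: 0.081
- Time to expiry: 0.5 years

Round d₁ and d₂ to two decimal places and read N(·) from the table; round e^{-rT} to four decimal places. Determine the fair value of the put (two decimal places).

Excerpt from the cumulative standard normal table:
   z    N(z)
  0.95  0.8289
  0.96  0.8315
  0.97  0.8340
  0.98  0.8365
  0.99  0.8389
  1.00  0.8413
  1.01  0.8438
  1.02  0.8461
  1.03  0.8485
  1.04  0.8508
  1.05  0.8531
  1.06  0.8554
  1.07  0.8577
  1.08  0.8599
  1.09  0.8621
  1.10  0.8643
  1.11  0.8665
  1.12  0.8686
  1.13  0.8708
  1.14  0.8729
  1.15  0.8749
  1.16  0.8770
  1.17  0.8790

32.41

σ√T = 0.19·√0.5 = 0.1344
d₁ = [ln(200/240) + (0.081 + 0.19²/2)·0.5] / 0.1344 = [-0.1823 + 0.0495] / 0.1344 = -0.9884 ⇒ -0.99
d₂ = d₁ − σ√T = -0.9884 − 0.1344 = -1.1228 ⇒ -1.12
exp(−rT) = exp(−0.081·0.5) = 0.9603
N(−d₂) = N(1.12) = 0.8686;  N(−d₁) = N(0.99) = 0.8389
P = 240·0.9603·0.8686 − 200·0.8389 = 200.1880 − 167.7800 = 32.4080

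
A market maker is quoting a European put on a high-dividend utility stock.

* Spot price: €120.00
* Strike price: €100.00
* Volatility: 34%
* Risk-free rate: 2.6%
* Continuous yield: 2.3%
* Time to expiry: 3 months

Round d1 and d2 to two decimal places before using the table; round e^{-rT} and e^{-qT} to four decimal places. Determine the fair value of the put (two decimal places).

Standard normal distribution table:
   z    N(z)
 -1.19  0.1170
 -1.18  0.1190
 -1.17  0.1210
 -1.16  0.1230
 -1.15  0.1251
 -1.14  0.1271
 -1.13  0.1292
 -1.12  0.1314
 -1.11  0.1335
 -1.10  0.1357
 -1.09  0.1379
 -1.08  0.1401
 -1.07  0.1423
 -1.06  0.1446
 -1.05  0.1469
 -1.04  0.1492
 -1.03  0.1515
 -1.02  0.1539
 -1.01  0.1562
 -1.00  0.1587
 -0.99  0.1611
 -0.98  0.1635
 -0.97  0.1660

T = 0.25;  σ√T = 0.1700
ln(S/K) + (r − q + σ²/2)T = ln(120/100) + (0.026 − 0.023 + 0.34²/2)·0.25 = 0.1823 + 0.0152 = 0.1975
d₁ = 0.1975 / 0.1700 = 1.1619 which rounds to 1.16
d₂ = d₁ − σ√T = 1.1619 − 0.1700 = 0.9919 which rounds to 0.99
exp(−qT) = exp(−0.023·0.25) = 0.9943;  exp(−rT) = exp(−0.026·0.25) = 0.9935
N(−d₂) = N(-0.99) = 0.1611;  N(−d₁) = N(-1.16) = 0.1230
P = 100·0.9935·0.1611 − 120·0.9943·0.1230 = 16.0053 − 14.6759 = 1.3294

€1.33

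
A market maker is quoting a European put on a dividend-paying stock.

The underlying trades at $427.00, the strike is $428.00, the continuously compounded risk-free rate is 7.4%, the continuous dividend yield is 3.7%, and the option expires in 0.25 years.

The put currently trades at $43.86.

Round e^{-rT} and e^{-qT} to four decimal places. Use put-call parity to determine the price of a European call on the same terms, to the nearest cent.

$46.76

exp(−qT) = exp(−0.037·0.25) = 0.9908;  exp(−rT) = exp(−0.074·0.25) = 0.9817
Put-call parity: C − P = S·e^(−qT) − K·e^(−rT) = 427·0.9908 − 428·0.9817 = 423.0716 − 420.1676 = 2.9040
C = P + (C − P) = 43.86 + (2.9040) = 46.7640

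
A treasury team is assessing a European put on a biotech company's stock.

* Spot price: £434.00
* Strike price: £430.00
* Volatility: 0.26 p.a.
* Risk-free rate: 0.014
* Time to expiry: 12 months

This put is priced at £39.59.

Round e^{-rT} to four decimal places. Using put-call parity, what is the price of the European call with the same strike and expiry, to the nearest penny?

£49.57

e^(−rT) = e^(−0.014·1) = 0.9861
Put-call parity: C − P = S − K·e^(−rT) = 434 − 430·0.9861 = 434 − 424.0230 = 9.9770
C = P + (C − P) = 39.59 + (9.9770) = 49.5670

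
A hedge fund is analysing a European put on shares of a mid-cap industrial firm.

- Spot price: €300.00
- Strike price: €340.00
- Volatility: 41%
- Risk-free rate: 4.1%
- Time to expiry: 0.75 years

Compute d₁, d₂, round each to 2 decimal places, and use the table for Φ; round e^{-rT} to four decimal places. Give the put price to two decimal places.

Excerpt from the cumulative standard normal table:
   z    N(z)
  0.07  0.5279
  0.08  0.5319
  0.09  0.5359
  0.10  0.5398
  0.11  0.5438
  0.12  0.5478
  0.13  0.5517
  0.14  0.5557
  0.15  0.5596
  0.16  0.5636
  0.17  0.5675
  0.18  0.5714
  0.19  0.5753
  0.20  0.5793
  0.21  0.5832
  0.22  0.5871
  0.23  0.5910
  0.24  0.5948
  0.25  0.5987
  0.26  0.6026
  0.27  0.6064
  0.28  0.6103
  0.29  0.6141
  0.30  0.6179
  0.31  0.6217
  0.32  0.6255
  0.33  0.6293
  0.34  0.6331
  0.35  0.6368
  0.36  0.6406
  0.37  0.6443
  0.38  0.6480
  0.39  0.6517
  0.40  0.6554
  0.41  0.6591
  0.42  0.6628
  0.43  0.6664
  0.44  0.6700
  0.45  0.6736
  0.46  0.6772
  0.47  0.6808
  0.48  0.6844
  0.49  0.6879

T = 0.75;  σ√T = 0.3551
d₁ = [ln(300/340) + (0.041 + ½·0.41²)·0.75] / (σ√T) = (-0.1252 + 0.0938) / 0.3551 = -0.0884 → -0.09
d₂ = -0.0884 − 0.3551 = -0.4434 → -0.44
exp(−rT) = exp(−0.041·0.75) = 0.9697
P = 340·0.9697·N(0.44) − 300·N(0.09) = 340·0.9697·0.6700 − 300·0.5359 = 220.8977 − 160.7700 = 60.1277

€60.13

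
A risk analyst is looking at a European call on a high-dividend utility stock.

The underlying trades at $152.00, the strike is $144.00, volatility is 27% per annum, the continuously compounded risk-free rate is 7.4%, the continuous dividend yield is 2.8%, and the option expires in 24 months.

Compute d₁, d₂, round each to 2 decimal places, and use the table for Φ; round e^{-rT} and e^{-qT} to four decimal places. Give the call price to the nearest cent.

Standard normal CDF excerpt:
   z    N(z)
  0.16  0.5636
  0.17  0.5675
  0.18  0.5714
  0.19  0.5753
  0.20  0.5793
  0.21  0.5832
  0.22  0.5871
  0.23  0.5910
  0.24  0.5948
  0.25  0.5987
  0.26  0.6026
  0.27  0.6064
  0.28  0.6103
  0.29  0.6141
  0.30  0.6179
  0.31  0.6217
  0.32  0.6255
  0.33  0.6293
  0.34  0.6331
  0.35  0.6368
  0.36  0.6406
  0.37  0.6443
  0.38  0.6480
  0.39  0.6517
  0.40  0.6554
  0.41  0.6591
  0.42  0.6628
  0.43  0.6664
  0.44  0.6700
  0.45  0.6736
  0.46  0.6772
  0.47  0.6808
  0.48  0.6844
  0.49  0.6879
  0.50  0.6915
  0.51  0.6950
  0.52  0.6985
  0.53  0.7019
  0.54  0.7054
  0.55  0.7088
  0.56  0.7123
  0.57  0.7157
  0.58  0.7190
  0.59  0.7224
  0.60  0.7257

$31.41

σ√T = 0.27 × 1.4142 = 0.3818
d₁ = [ln(152/144) + (0.074 − 0.028 + 0.27²/2)·2] / 0.3818 = [0.0541 + 0.1649] / 0.3818 = 0.5735 which rounds to 0.57
d₂ = d₁ − σ√T = 0.5735 − 0.3818 = 0.1916 which rounds to 0.19
e^(−qT) = e^(−0.028·2) = 0.9455;  e^(−rT) = e^(−0.074·2) = 0.8624
N(d₁) = N(0.57) = 0.7157;  N(d₂) = N(0.19) = 0.5753
C = 152·0.9455·0.7157 − 144·0.8624·0.5753 = 102.8575 − 71.4440 = 31.4136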